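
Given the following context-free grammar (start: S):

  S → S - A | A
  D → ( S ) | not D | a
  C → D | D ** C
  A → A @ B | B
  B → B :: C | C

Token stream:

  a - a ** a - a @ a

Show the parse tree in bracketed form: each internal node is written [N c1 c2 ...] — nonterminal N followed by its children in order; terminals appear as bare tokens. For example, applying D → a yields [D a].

[S [S [S [A [B [C [D a]]]]] - [A [B [C [D a] ** [C [D a]]]]]] - [A [A [B [C [D a]]]] @ [B [C [D a]]]]]

S
S - A
S - A - A
A - A - A
B - A - A
C - A - A
D - A - A
a - A - A
a - B - A
a - C - A
a - D ** C - A
a - a ** C - A
a - a ** D - A
a - a ** a - A
a - a ** a - A @ B
a - a ** a - B @ B
a - a ** a - C @ B
a - a ** a - D @ B
a - a ** a - a @ B
a - a ** a - a @ C
a - a ** a - a @ D
a - a ** a - a @ a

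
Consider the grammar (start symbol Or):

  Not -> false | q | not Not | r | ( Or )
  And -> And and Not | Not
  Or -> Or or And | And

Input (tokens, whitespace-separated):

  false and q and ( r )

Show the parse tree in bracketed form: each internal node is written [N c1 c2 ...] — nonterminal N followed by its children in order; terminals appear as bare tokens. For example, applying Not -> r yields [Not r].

Or
And
And and Not
And and Not and Not
Not and Not and Not
false and Not and Not
false and q and Not
false and q and ( Or )
false and q and ( And )
false and q and ( Not )
false and q and ( r )

[Or [And [And [And [Not false]] and [Not q]] and [Not ( [Or [And [Not r]]] )]]]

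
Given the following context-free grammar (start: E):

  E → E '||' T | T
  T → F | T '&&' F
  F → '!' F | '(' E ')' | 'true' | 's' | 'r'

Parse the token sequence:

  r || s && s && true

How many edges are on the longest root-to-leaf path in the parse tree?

5

[E [E [T [F r]]] || [T [T [T [F s]] && [F s]] && [F true]]]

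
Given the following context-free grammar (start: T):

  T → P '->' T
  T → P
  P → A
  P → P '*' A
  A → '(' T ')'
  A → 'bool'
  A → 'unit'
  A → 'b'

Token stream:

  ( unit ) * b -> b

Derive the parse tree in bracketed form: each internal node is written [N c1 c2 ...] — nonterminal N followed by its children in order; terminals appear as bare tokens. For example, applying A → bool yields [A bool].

T
P -> T
P * A -> T
A * A -> T
( T ) * A -> T
( P ) * A -> T
( A ) * A -> T
( unit ) * A -> T
( unit ) * b -> T
( unit ) * b -> P
( unit ) * b -> A
( unit ) * b -> b

[T [P [P [A ( [T [P [A unit]]] )]] * [A b]] -> [T [P [A b]]]]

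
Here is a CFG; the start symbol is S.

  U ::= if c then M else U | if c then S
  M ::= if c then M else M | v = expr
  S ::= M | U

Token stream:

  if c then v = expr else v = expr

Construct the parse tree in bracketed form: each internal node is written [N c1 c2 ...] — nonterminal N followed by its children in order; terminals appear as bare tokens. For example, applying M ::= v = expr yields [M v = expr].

S
M
if c then M else M
if c then v = expr else M
if c then v = expr else v = expr

[S [M if c then [M v = expr] else [M v = expr]]]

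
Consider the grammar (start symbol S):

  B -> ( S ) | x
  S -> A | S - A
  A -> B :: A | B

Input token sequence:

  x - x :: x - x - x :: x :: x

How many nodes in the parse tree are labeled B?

[S [S [S [S [A [B x]]] - [A [B x] :: [A [B x]]]] - [A [B x]]] - [A [B x] :: [A [B x] :: [A [B x]]]]]

7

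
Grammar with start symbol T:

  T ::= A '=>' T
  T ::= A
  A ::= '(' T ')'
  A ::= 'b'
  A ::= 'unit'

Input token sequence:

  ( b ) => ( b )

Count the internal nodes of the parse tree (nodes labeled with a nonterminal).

8

[T [A ( [T [A b]] )] => [T [A ( [T [A b]] )]]]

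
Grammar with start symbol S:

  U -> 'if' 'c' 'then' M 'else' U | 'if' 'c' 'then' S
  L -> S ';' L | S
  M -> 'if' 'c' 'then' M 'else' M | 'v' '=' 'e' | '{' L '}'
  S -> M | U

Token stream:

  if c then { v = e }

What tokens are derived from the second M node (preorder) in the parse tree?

v = e

[S [U if c then [S [M { [L [S [M v = e]]] }]]]]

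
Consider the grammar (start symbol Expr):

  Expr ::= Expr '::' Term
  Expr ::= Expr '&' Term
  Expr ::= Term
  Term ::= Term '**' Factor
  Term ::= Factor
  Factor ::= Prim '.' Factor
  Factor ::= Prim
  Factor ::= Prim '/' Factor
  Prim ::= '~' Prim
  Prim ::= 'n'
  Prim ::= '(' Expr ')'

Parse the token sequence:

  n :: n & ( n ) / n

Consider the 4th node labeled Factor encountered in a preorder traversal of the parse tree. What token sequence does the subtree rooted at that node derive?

n

[Expr [Expr [Expr [Term [Factor [Prim n]]]] :: [Term [Factor [Prim n]]]] & [Term [Factor [Prim ( [Expr [Term [Factor [Prim n]]]] )] / [Factor [Prim n]]]]]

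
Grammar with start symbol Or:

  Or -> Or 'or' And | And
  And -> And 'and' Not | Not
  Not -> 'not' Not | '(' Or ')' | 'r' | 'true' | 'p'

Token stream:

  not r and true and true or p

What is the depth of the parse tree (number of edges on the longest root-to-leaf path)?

[Or [Or [And [And [And [Not not [Not r]]] and [Not true]] and [Not true]]] or [And [Not p]]]

7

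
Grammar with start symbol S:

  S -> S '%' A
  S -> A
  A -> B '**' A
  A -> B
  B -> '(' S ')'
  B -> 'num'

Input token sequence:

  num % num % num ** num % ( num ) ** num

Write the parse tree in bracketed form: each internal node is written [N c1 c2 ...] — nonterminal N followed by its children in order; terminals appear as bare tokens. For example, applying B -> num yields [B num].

[S [S [S [S [A [B num]]] % [A [B num]]] % [A [B num] ** [A [B num]]]] % [A [B ( [S [A [B num]]] )] ** [A [B num]]]]

S
S % A
S % A % A
S % A % A % A
A % A % A % A
B % A % A % A
num % A % A % A
num % B % A % A
num % num % A % A
num % num % B ** A % A
num % num % num ** A % A
num % num % num ** B % A
num % num % num ** num % A
num % num % num ** num % B ** A
num % num % num ** num % ( S ) ** A
num % num % num ** num % ( A ) ** A
num % num % num ** num % ( B ) ** A
num % num % num ** num % ( num ) ** A
num % num % num ** num % ( num ) ** B
num % num % num ** num % ( num ) ** num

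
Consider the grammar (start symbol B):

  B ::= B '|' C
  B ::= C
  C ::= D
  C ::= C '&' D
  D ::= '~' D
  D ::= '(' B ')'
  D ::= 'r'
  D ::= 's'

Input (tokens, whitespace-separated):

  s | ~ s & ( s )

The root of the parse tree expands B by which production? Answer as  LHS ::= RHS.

[B [B [C [D s]]] | [C [C [D ~ [D s]]] & [D ( [B [C [D s]]] )]]]

B ::= B '|' C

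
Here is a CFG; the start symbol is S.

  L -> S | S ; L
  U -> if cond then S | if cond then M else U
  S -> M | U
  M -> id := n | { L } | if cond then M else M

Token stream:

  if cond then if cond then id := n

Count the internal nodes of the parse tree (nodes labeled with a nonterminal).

6

[S [U if cond then [S [U if cond then [S [M id := n]]]]]]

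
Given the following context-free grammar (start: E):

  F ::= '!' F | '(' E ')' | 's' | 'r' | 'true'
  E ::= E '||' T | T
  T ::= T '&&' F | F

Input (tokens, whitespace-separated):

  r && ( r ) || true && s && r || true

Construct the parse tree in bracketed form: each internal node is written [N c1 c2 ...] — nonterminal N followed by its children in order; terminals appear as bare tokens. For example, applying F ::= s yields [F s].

E
E || T
E || T || T
T || T || T
T && F || T || T
F && F || T || T
r && F || T || T
r && ( E ) || T || T
r && ( T ) || T || T
r && ( F ) || T || T
r && ( r ) || T || T
r && ( r ) || T && F || T
r && ( r ) || T && F && F || T
r && ( r ) || F && F && F || T
r && ( r ) || true && F && F || T
r && ( r ) || true && s && F || T
r && ( r ) || true && s && r || T
r && ( r ) || true && s && r || F
r && ( r ) || true && s && r || true

[E [E [E [T [T [F r]] && [F ( [E [T [F r]]] )]]] || [T [T [T [F true]] && [F s]] && [F r]]] || [T [F true]]]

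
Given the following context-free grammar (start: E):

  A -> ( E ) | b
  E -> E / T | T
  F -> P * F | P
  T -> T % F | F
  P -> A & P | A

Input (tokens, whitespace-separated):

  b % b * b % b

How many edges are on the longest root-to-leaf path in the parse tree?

[E [T [T [T [F [P [A b]]]] % [F [P [A b]] * [F [P [A b]]]]] % [F [P [A b]]]]]

7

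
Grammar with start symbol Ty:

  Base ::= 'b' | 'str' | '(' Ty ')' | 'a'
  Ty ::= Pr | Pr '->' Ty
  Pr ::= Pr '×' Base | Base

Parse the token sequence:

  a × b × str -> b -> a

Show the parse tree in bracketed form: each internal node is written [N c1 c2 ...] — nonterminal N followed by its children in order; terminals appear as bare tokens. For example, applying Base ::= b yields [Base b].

[Ty [Pr [Pr [Pr [Base a]] × [Base b]] × [Base str]] -> [Ty [Pr [Base b]] -> [Ty [Pr [Base a]]]]]

Ty
Pr -> Ty
Pr × Base -> Ty
Pr × Base × Base -> Ty
Base × Base × Base -> Ty
a × Base × Base -> Ty
a × b × Base -> Ty
a × b × str -> Ty
a × b × str -> Pr -> Ty
a × b × str -> Base -> Ty
a × b × str -> b -> Ty
a × b × str -> b -> Pr
a × b × str -> b -> Base
a × b × str -> b -> a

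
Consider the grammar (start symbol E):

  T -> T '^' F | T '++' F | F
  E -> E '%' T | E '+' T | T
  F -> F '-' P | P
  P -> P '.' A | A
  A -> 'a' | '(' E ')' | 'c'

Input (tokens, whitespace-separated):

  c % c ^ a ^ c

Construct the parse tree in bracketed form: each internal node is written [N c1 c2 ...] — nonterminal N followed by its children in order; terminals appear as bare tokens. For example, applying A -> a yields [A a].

[E [E [T [F [P [A c]]]]] % [T [T [T [F [P [A c]]]] ^ [F [P [A a]]]] ^ [F [P [A c]]]]]

E
E % T
T % T
F % T
P % T
A % T
c % T
c % T ^ F
c % T ^ F ^ F
c % F ^ F ^ F
c % P ^ F ^ F
c % A ^ F ^ F
c % c ^ F ^ F
c % c ^ P ^ F
c % c ^ A ^ F
c % c ^ a ^ F
c % c ^ a ^ P
c % c ^ a ^ A
c % c ^ a ^ c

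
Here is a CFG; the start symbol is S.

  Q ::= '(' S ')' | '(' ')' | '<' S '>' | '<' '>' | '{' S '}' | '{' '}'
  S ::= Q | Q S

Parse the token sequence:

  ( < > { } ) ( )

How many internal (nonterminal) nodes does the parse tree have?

8

[S [Q ( [S [Q < >] [S [Q { }]]] )] [S [Q ( )]]]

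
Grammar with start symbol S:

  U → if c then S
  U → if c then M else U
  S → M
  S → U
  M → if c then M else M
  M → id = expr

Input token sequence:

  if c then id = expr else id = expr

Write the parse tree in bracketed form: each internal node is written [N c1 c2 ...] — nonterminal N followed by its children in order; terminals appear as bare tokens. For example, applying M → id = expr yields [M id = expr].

S
M
if c then M else M
if c then id = expr else M
if c then id = expr else id = expr

[S [M if c then [M id = expr] else [M id = expr]]]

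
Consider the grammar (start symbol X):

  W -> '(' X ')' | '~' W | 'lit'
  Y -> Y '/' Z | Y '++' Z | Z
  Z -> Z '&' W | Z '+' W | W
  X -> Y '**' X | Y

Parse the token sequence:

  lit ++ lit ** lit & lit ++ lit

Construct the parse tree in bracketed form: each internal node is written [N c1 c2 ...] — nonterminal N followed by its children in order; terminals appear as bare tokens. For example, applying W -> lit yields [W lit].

X
Y ** X
Y ++ Z ** X
Z ++ Z ** X
W ++ Z ** X
lit ++ Z ** X
lit ++ W ** X
lit ++ lit ** X
lit ++ lit ** Y
lit ++ lit ** Y ++ Z
lit ++ lit ** Z ++ Z
lit ++ lit ** Z & W ++ Z
lit ++ lit ** W & W ++ Z
lit ++ lit ** lit & W ++ Z
lit ++ lit ** lit & lit ++ Z
lit ++ lit ** lit & lit ++ W
lit ++ lit ** lit & lit ++ lit

[X [Y [Y [Z [W lit]]] ++ [Z [W lit]]] ** [X [Y [Y [Z [Z [W lit]] & [W lit]]] ++ [Z [W lit]]]]]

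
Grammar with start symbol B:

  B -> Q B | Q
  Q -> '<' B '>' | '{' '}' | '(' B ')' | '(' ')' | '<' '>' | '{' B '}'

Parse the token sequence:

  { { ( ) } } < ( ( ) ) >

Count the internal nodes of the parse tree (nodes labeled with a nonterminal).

12

[B [Q { [B [Q { [B [Q ( )]] }]] }] [B [Q < [B [Q ( [B [Q ( )]] )]] >]]]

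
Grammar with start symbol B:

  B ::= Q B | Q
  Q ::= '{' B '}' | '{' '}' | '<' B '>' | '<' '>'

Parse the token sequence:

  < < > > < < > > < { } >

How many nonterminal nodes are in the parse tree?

[B [Q < [B [Q < >]] >] [B [Q < [B [Q < >]] >] [B [Q < [B [Q { }]] >]]]]

12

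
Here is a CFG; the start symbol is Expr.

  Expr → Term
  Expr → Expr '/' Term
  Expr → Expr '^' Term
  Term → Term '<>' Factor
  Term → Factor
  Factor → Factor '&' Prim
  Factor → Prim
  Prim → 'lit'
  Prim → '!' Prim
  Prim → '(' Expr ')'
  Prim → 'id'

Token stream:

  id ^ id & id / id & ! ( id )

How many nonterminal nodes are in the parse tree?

[Expr [Expr [Expr [Term [Factor [Prim id]]]] ^ [Term [Factor [Factor [Prim id]] & [Prim id]]]] / [Term [Factor [Factor [Prim id]] & [Prim ! [Prim ( [Expr [Term [Factor [Prim id]]]] )]]]]]

21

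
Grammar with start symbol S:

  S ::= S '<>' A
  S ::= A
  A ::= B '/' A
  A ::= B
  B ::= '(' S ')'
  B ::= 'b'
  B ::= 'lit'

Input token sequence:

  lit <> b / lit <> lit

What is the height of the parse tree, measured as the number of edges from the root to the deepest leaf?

5

[S [S [S [A [B lit]]] <> [A [B b] / [A [B lit]]]] <> [A [B lit]]]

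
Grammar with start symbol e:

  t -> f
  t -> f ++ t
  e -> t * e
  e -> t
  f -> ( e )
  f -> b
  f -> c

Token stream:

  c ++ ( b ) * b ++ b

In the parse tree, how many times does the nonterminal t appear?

5

[e [t [f c] ++ [t [f ( [e [t [f b]]] )]]] * [e [t [f b] ++ [t [f b]]]]]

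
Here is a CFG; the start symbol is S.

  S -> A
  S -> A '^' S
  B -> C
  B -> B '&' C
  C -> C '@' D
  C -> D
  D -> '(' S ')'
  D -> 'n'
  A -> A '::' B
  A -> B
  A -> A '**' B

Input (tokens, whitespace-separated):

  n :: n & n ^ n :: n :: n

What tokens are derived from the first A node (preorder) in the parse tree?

[S [A [A [B [C [D n]]]] :: [B [B [C [D n]]] & [C [D n]]]] ^ [S [A [A [A [B [C [D n]]]] :: [B [C [D n]]]] :: [B [C [D n]]]]]]

n :: n & n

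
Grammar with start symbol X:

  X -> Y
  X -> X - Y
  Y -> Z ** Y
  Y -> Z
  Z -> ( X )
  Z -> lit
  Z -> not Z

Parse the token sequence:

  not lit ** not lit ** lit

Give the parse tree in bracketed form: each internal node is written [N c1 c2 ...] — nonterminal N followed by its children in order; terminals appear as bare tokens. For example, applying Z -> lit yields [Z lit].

X
Y
Z ** Y
not Z ** Y
not lit ** Y
not lit ** Z ** Y
not lit ** not Z ** Y
not lit ** not lit ** Y
not lit ** not lit ** Z
not lit ** not lit ** lit

[X [Y [Z not [Z lit]] ** [Y [Z not [Z lit]] ** [Y [Z lit]]]]]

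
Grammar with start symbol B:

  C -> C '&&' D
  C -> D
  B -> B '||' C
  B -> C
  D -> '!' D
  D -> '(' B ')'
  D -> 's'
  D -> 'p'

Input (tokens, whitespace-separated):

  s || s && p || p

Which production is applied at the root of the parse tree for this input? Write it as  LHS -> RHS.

[B [B [B [C [D s]]] || [C [C [D s]] && [D p]]] || [C [D p]]]

B -> B '||' C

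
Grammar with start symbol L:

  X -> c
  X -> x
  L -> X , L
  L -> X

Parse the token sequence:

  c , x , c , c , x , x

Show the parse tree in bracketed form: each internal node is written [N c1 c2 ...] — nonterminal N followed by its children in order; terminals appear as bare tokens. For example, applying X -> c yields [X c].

L
X , L
c , L
c , X , L
c , x , L
c , x , X , L
c , x , c , L
c , x , c , X , L
c , x , c , c , L
c , x , c , c , X , L
c , x , c , c , x , L
c , x , c , c , x , X
c , x , c , c , x , x

[L [X c] , [L [X x] , [L [X c] , [L [X c] , [L [X x] , [L [X x]]]]]]]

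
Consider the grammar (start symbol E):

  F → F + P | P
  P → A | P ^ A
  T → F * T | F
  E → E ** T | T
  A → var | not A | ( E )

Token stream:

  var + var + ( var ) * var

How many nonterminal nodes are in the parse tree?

20

[E [T [F [F [F [P [A var]]] + [P [A var]]] + [P [A ( [E [T [F [P [A var]]]]] )]]] * [T [F [P [A var]]]]]]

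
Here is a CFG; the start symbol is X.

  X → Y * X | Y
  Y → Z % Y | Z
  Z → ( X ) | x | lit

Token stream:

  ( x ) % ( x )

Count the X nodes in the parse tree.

[X [Y [Z ( [X [Y [Z x]]] )] % [Y [Z ( [X [Y [Z x]]] )]]]]

3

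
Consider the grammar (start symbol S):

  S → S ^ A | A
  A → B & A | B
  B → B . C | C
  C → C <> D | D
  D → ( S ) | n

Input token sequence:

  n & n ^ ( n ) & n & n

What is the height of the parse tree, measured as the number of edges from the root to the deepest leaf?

10

[S [S [A [B [C [D n]]] & [A [B [C [D n]]]]]] ^ [A [B [C [D ( [S [A [B [C [D n]]]]] )]]] & [A [B [C [D n]]] & [A [B [C [D n]]]]]]]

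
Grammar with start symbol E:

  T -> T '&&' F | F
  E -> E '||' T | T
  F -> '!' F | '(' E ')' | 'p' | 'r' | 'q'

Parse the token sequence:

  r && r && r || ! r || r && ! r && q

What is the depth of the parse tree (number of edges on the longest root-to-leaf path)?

[E [E [E [T [T [T [F r]] && [F r]] && [F r]]] || [T [F ! [F r]]]] || [T [T [T [F r]] && [F ! [F r]]] && [F q]]]

7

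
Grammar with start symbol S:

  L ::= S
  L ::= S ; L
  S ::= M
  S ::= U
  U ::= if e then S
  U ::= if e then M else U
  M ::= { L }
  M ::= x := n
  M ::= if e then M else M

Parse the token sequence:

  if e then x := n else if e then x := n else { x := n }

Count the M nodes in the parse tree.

[S [M if e then [M x := n] else [M if e then [M x := n] else [M { [L [S [M x := n]]] }]]]]

6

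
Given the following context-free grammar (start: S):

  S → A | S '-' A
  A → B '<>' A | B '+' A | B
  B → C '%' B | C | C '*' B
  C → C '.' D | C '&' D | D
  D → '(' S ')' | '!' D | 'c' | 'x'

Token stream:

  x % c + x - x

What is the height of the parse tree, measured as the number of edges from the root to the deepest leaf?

[S [S [A [B [C [D x]] % [B [C [D c]]]] + [A [B [C [D x]]]]]] - [A [B [C [D x]]]]]

7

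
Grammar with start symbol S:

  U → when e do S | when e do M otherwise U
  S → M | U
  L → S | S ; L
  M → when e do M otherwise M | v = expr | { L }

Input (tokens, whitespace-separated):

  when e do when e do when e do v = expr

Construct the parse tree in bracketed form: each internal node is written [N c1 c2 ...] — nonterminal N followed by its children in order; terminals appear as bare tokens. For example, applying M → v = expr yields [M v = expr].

[S [U when e do [S [U when e do [S [U when e do [S [M v = expr]]]]]]]]

S
U
when e do S
when e do U
when e do when e do S
when e do when e do U
when e do when e do when e do S
when e do when e do when e do M
when e do when e do when e do v = expr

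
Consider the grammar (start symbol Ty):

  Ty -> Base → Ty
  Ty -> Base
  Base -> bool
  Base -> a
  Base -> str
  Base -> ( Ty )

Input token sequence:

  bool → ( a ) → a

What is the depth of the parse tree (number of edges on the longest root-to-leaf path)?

[Ty [Base bool] → [Ty [Base ( [Ty [Base a]] )] → [Ty [Base a]]]]

5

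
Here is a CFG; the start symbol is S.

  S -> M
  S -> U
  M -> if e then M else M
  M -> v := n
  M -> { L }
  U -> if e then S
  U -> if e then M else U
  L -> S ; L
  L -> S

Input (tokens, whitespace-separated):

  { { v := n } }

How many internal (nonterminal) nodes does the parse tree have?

[S [M { [L [S [M { [L [S [M v := n]]] }]]] }]]

8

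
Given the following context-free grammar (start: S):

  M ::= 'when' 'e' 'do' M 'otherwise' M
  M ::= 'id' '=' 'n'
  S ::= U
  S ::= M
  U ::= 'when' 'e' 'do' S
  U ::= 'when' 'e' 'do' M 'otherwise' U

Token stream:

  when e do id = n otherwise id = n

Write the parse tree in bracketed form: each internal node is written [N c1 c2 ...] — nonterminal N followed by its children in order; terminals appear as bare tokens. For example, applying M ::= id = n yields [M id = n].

S
M
when e do M otherwise M
when e do id = n otherwise M
when e do id = n otherwise id = n

[S [M when e do [M id = n] otherwise [M id = n]]]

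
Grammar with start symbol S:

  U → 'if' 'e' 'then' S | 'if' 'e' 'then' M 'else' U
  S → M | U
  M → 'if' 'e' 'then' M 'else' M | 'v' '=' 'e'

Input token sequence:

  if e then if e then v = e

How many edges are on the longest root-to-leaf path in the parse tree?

6

[S [U if e then [S [U if e then [S [M v = e]]]]]]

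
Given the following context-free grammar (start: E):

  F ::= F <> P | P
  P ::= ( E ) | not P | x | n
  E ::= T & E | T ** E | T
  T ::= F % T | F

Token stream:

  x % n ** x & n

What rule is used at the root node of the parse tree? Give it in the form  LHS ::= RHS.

[E [T [F [P x]] % [T [F [P n]]]] ** [E [T [F [P x]]] & [E [T [F [P n]]]]]]

E ::= T ** E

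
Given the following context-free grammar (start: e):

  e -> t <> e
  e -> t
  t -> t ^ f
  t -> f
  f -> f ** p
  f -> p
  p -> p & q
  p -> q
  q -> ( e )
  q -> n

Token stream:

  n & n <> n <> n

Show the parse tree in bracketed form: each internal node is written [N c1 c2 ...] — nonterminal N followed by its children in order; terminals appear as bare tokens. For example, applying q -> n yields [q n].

e
t <> e
f <> e
p <> e
p & q <> e
q & q <> e
n & q <> e
n & n <> e
n & n <> t <> e
n & n <> f <> e
n & n <> p <> e
n & n <> q <> e
n & n <> n <> e
n & n <> n <> t
n & n <> n <> f
n & n <> n <> p
n & n <> n <> q
n & n <> n <> n

[e [t [f [p [p [q n]] & [q n]]]] <> [e [t [f [p [q n]]]] <> [e [t [f [p [q n]]]]]]]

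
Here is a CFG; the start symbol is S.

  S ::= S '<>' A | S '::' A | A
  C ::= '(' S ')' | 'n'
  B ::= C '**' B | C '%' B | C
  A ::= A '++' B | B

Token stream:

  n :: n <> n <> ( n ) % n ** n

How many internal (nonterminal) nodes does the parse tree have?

[S [S [S [S [A [B [C n]]]] :: [A [B [C n]]]] <> [A [B [C n]]]] <> [A [B [C ( [S [A [B [C n]]]] )] % [B [C n] ** [B [C n]]]]]]

24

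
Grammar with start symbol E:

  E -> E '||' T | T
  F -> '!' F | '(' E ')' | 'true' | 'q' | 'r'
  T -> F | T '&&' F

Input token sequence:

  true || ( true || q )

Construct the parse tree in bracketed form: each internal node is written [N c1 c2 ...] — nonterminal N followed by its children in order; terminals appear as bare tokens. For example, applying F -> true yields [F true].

E
E || T
T || T
F || T
true || T
true || F
true || ( E )
true || ( E || T )
true || ( T || T )
true || ( F || T )
true || ( true || T )
true || ( true || F )
true || ( true || q )

[E [E [T [F true]]] || [T [F ( [E [E [T [F true]]] || [T [F q]]] )]]]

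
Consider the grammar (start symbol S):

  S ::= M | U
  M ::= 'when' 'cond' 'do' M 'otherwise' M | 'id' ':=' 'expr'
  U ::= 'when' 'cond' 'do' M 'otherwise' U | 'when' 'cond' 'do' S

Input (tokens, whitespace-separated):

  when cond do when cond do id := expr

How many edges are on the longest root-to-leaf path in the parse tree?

[S [U when cond do [S [U when cond do [S [M id := expr]]]]]]

6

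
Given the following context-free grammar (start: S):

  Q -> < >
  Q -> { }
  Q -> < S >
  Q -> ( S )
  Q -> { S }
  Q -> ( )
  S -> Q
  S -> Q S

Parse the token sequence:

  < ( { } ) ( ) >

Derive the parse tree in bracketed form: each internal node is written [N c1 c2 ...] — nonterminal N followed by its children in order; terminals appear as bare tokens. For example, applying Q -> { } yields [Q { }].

[S [Q < [S [Q ( [S [Q { }]] )] [S [Q ( )]]] >]]

S
Q
< S >
< Q S >
< ( S ) S >
< ( Q ) S >
< ( { } ) S >
< ( { } ) Q >
< ( { } ) ( ) >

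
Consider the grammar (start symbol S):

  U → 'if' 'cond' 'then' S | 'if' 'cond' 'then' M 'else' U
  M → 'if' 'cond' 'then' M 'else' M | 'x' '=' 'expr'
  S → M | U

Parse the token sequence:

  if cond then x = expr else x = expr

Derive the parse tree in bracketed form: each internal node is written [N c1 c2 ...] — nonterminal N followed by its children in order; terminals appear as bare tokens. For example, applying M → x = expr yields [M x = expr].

S
M
if cond then M else M
if cond then x = expr else M
if cond then x = expr else x = expr

[S [M if cond then [M x = expr] else [M x = expr]]]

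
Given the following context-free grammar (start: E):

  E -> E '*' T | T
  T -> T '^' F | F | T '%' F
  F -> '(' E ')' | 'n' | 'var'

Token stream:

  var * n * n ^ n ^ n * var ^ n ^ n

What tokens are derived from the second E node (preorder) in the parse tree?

var * n * n ^ n ^ n

[E [E [E [E [T [F var]]] * [T [F n]]] * [T [T [T [F n]] ^ [F n]] ^ [F n]]] * [T [T [T [F var]] ^ [F n]] ^ [F n]]]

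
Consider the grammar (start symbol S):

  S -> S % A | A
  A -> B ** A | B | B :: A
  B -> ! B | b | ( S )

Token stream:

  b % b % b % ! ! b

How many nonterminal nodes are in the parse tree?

14

[S [S [S [S [A [B b]]] % [A [B b]]] % [A [B b]]] % [A [B ! [B ! [B b]]]]]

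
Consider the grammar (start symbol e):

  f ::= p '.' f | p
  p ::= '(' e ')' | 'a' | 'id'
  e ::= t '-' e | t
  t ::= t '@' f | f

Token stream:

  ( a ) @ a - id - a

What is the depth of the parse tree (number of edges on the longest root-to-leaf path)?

9

[e [t [t [f [p ( [e [t [f [p a]]]] )]]] @ [f [p a]]] - [e [t [f [p id]]] - [e [t [f [p a]]]]]]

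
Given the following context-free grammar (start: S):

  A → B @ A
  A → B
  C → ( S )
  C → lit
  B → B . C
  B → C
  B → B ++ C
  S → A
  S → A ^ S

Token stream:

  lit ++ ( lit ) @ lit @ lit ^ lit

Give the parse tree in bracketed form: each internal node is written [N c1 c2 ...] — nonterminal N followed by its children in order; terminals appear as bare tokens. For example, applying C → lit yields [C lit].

S
A ^ S
B @ A ^ S
B ++ C @ A ^ S
C ++ C @ A ^ S
lit ++ C @ A ^ S
lit ++ ( S ) @ A ^ S
lit ++ ( A ) @ A ^ S
lit ++ ( B ) @ A ^ S
lit ++ ( C ) @ A ^ S
lit ++ ( lit ) @ A ^ S
lit ++ ( lit ) @ B @ A ^ S
lit ++ ( lit ) @ C @ A ^ S
lit ++ ( lit ) @ lit @ A ^ S
lit ++ ( lit ) @ lit @ B ^ S
lit ++ ( lit ) @ lit @ C ^ S
lit ++ ( lit ) @ lit @ lit ^ S
lit ++ ( lit ) @ lit @ lit ^ A
lit ++ ( lit ) @ lit @ lit ^ B
lit ++ ( lit ) @ lit @ lit ^ C
lit ++ ( lit ) @ lit @ lit ^ lit

[S [A [B [B [C lit]] ++ [C ( [S [A [B [C lit]]]] )]] @ [A [B [C lit]] @ [A [B [C lit]]]]] ^ [S [A [B [C lit]]]]]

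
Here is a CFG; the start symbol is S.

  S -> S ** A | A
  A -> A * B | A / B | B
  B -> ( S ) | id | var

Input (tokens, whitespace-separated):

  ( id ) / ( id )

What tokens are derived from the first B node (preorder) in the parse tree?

( id )

[S [A [A [B ( [S [A [B id]]] )]] / [B ( [S [A [B id]]] )]]]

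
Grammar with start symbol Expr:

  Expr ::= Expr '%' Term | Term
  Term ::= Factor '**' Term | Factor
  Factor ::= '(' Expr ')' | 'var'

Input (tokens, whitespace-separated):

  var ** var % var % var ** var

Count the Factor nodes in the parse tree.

[Expr [Expr [Expr [Term [Factor var] ** [Term [Factor var]]]] % [Term [Factor var]]] % [Term [Factor var] ** [Term [Factor var]]]]

5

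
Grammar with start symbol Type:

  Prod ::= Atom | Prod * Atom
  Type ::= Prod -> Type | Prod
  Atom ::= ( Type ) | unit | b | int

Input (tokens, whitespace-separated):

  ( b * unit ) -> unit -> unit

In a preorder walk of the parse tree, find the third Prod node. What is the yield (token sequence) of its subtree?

b

[Type [Prod [Atom ( [Type [Prod [Prod [Atom b]] * [Atom unit]]] )]] -> [Type [Prod [Atom unit]] -> [Type [Prod [Atom unit]]]]]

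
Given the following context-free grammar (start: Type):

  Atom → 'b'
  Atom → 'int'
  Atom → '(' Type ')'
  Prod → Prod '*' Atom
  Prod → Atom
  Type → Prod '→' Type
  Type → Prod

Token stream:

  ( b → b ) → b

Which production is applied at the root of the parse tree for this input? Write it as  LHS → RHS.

Type → Prod '→' Type

[Type [Prod [Atom ( [Type [Prod [Atom b]] → [Type [Prod [Atom b]]]] )]] → [Type [Prod [Atom b]]]]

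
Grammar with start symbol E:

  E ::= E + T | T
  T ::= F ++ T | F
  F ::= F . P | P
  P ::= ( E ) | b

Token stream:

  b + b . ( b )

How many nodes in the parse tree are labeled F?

[E [E [T [F [P b]]]] + [T [F [F [P b]] . [P ( [E [T [F [P b]]]] )]]]]

4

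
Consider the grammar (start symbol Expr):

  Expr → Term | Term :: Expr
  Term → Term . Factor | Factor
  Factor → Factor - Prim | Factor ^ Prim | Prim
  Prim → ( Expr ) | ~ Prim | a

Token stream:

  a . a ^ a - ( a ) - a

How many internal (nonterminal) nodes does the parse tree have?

17

[Expr [Term [Term [Factor [Prim a]]] . [Factor [Factor [Factor [Factor [Prim a]] ^ [Prim a]] - [Prim ( [Expr [Term [Factor [Prim a]]]] )]] - [Prim a]]]]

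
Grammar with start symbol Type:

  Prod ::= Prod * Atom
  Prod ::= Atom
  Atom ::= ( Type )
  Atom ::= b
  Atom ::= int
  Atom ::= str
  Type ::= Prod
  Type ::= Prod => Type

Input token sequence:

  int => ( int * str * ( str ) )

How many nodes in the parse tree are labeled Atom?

[Type [Prod [Atom int]] => [Type [Prod [Atom ( [Type [Prod [Prod [Prod [Atom int]] * [Atom str]] * [Atom ( [Type [Prod [Atom str]]] )]]] )]]]]

6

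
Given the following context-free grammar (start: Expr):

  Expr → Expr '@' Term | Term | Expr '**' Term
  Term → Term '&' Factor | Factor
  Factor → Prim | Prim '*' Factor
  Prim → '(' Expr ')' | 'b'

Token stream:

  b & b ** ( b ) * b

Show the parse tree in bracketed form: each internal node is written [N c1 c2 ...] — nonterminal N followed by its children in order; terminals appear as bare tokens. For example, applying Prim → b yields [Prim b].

Expr
Expr ** Term
Term ** Term
Term & Factor ** Term
Factor & Factor ** Term
Prim & Factor ** Term
b & Factor ** Term
b & Prim ** Term
b & b ** Term
b & b ** Factor
b & b ** Prim * Factor
b & b ** ( Expr ) * Factor
b & b ** ( Term ) * Factor
b & b ** ( Factor ) * Factor
b & b ** ( Prim ) * Factor
b & b ** ( b ) * Factor
b & b ** ( b ) * Prim
b & b ** ( b ) * b

[Expr [Expr [Term [Term [Factor [Prim b]]] & [Factor [Prim b]]]] ** [Term [Factor [Prim ( [Expr [Term [Factor [Prim b]]]] )] * [Factor [Prim b]]]]]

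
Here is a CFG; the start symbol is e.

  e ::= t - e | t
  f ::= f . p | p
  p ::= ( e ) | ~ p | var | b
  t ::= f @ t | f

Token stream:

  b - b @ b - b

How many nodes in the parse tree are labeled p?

4

[e [t [f [p b]]] - [e [t [f [p b]] @ [t [f [p b]]]] - [e [t [f [p b]]]]]]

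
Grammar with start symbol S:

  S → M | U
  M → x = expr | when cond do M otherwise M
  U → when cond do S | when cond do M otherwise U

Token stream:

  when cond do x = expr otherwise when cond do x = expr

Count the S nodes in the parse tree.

[S [U when cond do [M x = expr] otherwise [U when cond do [S [M x = expr]]]]]

2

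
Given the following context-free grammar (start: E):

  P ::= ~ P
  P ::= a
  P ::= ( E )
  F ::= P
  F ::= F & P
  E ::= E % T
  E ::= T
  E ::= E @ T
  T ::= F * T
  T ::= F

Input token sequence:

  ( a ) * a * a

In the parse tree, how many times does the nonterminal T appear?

4

[E [T [F [P ( [E [T [F [P a]]]] )]] * [T [F [P a]] * [T [F [P a]]]]]]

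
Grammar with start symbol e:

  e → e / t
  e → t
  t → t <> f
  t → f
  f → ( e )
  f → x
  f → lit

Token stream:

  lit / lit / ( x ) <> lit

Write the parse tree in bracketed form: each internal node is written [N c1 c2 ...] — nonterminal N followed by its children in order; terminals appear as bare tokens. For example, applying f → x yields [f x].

e
e / t
e / t / t
t / t / t
f / t / t
lit / t / t
lit / f / t
lit / lit / t
lit / lit / t <> f
lit / lit / f <> f
lit / lit / ( e ) <> f
lit / lit / ( t ) <> f
lit / lit / ( f ) <> f
lit / lit / ( x ) <> f
lit / lit / ( x ) <> lit

[e [e [e [t [f lit]]] / [t [f lit]]] / [t [t [f ( [e [t [f x]]] )]] <> [f lit]]]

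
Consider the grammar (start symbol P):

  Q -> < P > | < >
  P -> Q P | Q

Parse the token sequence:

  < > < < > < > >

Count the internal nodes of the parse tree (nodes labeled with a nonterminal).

[P [Q < >] [P [Q < [P [Q < >] [P [Q < >]]] >]]]

8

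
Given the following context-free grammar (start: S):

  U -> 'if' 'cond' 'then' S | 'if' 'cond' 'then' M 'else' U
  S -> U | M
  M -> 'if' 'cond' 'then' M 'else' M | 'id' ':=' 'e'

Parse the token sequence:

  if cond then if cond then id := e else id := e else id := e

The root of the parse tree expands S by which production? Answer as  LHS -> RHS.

S -> M

[S [M if cond then [M if cond then [M id := e] else [M id := e]] else [M id := e]]]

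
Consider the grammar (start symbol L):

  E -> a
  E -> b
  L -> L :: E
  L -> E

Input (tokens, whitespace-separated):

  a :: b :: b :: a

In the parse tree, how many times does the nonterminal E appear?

4

[L [L [L [L [E a]] :: [E b]] :: [E b]] :: [E a]]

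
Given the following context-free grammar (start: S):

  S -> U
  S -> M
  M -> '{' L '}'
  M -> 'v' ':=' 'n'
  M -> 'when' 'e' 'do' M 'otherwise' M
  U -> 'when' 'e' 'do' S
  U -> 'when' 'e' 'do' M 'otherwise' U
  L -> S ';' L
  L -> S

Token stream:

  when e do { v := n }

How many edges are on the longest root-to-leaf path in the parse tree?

7

[S [U when e do [S [M { [L [S [M v := n]]] }]]]]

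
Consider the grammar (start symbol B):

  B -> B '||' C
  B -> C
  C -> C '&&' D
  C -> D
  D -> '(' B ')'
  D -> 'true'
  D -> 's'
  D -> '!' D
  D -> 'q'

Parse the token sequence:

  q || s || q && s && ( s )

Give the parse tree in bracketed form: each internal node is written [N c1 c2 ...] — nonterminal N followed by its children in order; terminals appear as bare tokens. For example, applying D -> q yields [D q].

B
B || C
B || C || C
C || C || C
D || C || C
q || C || C
q || D || C
q || s || C
q || s || C && D
q || s || C && D && D
q || s || D && D && D
q || s || q && D && D
q || s || q && s && D
q || s || q && s && ( B )
q || s || q && s && ( C )
q || s || q && s && ( D )
q || s || q && s && ( s )

[B [B [B [C [D q]]] || [C [D s]]] || [C [C [C [D q]] && [D s]] && [D ( [B [C [D s]]] )]]]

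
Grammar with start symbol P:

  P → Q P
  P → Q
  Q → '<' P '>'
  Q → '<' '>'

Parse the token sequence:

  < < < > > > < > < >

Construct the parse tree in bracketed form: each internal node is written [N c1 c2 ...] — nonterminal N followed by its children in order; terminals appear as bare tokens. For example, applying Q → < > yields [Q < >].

[P [Q < [P [Q < [P [Q < >]] >]] >] [P [Q < >] [P [Q < >]]]]

P
Q P
< P > P
< Q > P
< < P > > P
< < Q > > P
< < < > > > P
< < < > > > Q P
< < < > > > < > P
< < < > > > < > Q
< < < > > > < > < >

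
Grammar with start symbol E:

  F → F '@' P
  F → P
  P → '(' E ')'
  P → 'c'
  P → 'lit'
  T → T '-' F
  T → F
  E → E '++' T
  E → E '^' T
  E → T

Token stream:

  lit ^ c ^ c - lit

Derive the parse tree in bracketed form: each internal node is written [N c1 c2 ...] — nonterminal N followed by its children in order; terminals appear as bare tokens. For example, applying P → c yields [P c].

E
E ^ T
E ^ T ^ T
T ^ T ^ T
F ^ T ^ T
P ^ T ^ T
lit ^ T ^ T
lit ^ F ^ T
lit ^ P ^ T
lit ^ c ^ T
lit ^ c ^ T - F
lit ^ c ^ F - F
lit ^ c ^ P - F
lit ^ c ^ c - F
lit ^ c ^ c - P
lit ^ c ^ c - lit

[E [E [E [T [F [P lit]]]] ^ [T [F [P c]]]] ^ [T [T [F [P c]]] - [F [P lit]]]]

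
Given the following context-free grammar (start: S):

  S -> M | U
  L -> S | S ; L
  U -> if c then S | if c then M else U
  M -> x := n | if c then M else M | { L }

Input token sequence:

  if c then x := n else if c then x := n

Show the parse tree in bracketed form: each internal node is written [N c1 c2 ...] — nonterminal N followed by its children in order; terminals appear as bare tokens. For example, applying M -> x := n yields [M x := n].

[S [U if c then [M x := n] else [U if c then [S [M x := n]]]]]

S
U
if c then M else U
if c then x := n else U
if c then x := n else if c then S
if c then x := n else if c then M
if c then x := n else if c then x := n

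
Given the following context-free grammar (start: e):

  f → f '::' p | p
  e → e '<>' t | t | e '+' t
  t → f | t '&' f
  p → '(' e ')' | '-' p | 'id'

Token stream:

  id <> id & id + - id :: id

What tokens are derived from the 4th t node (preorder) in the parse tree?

[e [e [e [t [f [p id]]]] <> [t [t [f [p id]]] & [f [p id]]]] + [t [f [f [p - [p id]]] :: [p id]]]]

- id :: id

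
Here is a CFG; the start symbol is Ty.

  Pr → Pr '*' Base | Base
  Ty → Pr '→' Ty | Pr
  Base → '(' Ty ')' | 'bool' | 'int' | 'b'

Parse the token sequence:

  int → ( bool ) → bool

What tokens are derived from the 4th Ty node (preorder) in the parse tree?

[Ty [Pr [Base int]] → [Ty [Pr [Base ( [Ty [Pr [Base bool]]] )]] → [Ty [Pr [Base bool]]]]]

bool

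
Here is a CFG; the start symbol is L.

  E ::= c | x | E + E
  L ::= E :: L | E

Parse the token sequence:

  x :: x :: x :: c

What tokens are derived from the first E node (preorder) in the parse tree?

[L [E x] :: [L [E x] :: [L [E x] :: [L [E c]]]]]

x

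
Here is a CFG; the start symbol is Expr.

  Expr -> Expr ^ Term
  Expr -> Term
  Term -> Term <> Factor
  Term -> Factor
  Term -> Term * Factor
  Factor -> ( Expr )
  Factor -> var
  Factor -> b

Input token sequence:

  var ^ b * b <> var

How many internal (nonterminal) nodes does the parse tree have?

[Expr [Expr [Term [Factor var]]] ^ [Term [Term [Term [Factor b]] * [Factor b]] <> [Factor var]]]

10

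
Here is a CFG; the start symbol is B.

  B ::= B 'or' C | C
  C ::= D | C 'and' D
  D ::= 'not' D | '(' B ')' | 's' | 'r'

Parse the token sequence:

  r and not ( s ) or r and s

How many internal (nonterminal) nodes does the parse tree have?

[B [B [C [C [D r]] and [D not [D ( [B [C [D s]]] )]]]] or [C [C [D r]] and [D s]]]

14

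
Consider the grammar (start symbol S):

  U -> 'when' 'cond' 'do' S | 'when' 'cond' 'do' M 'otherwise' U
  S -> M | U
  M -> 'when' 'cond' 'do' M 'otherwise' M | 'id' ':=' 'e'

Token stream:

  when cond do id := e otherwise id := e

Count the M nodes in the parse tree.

[S [M when cond do [M id := e] otherwise [M id := e]]]

3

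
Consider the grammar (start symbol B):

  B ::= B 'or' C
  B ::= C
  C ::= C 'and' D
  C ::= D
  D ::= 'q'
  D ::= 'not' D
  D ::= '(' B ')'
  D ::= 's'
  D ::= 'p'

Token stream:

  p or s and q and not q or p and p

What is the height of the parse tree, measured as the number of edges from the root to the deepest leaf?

6

[B [B [B [C [D p]]] or [C [C [C [D s]] and [D q]] and [D not [D q]]]] or [C [C [D p]] and [D p]]]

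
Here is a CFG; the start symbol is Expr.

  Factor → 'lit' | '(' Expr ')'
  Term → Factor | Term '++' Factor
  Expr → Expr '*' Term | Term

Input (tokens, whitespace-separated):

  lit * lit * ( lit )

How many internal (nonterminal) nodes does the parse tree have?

12

[Expr [Expr [Expr [Term [Factor lit]]] * [Term [Factor lit]]] * [Term [Factor ( [Expr [Term [Factor lit]]] )]]]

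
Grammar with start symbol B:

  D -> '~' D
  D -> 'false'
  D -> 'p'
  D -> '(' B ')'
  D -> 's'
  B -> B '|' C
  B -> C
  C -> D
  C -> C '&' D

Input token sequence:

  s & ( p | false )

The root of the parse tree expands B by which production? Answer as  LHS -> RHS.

B -> C

[B [C [C [D s]] & [D ( [B [B [C [D p]]] | [C [D false]]] )]]]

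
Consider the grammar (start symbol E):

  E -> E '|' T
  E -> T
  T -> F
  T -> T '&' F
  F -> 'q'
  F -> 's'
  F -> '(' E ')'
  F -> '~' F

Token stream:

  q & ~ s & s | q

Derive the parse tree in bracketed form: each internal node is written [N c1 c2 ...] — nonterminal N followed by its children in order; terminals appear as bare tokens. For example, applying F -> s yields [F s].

E
E | T
T | T
T & F | T
T & F & F | T
F & F & F | T
q & F & F | T
q & ~ F & F | T
q & ~ s & F | T
q & ~ s & s | T
q & ~ s & s | F
q & ~ s & s | q

[E [E [T [T [T [F q]] & [F ~ [F s]]] & [F s]]] | [T [F q]]]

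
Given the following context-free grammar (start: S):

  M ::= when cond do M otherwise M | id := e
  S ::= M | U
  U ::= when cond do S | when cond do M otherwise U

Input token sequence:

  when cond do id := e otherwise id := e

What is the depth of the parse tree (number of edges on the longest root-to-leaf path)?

[S [M when cond do [M id := e] otherwise [M id := e]]]

3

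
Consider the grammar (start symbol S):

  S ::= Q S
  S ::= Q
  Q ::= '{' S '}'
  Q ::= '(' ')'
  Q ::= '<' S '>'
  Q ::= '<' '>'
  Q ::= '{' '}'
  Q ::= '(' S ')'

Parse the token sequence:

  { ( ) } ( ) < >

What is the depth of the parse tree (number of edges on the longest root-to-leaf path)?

4

[S [Q { [S [Q ( )]] }] [S [Q ( )] [S [Q < >]]]]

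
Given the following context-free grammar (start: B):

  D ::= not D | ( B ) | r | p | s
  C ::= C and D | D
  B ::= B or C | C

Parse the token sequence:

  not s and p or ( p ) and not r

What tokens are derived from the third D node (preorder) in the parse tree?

p

[B [B [C [C [D not [D s]]] and [D p]]] or [C [C [D ( [B [C [D p]]] )]] and [D not [D r]]]]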